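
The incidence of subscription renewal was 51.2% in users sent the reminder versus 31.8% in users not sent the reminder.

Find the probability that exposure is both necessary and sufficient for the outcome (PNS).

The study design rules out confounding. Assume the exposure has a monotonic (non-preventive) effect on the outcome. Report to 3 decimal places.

PNS ≈ 0.194

p₁ = 0.512, p₀ = 0.318.
Under exogeneity and monotonicity, PNS = p₁ − p₀.
PNS = 0.512 − 0.318 = 0.194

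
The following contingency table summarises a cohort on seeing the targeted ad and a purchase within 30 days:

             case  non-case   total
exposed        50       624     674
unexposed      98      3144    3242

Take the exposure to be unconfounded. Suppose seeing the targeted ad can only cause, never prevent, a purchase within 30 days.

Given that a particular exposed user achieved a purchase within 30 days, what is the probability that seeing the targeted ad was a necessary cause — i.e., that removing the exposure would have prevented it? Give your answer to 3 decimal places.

PN ≈ 0.593

p₁ = P(outcome | exposed) = 50/674 = 0.074184
p₀ = P(outcome | unexposed) = 98/3242 = 0.030228
Under exogeneity and monotonicity, PN = (p₁ − p₀)/p₁.
PN = (0.074184 − 0.030228) / 0.074184 ≈ 0.5925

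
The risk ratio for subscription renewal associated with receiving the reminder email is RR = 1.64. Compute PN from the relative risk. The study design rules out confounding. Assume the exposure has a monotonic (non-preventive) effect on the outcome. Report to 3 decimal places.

Under exogeneity and monotonicity, PN = (RR − 1) / RR = 1 − 1/RR.
PN = (1.64 − 1) / 1.64 = 0.64 / 1.64 ≈ 0.3902

PN ≈ 0.390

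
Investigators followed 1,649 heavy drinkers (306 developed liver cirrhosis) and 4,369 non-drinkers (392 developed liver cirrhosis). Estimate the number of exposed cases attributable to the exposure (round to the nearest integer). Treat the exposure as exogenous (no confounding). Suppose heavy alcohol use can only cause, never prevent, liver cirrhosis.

about 158 cases

p₁ = P(outcome | exposed) = 306/1649 = 0.18557
p₀ = P(outcome | unexposed) = 392/4369 = 0.089723
PN = (p₁ − p₀)/p₁ = (0.18557 − 0.089723) / 0.18557 ≈ 0.51649.
Attributable cases ≈ PN × (exposed cases) = 0.51649 × 306 ≈ 158.05.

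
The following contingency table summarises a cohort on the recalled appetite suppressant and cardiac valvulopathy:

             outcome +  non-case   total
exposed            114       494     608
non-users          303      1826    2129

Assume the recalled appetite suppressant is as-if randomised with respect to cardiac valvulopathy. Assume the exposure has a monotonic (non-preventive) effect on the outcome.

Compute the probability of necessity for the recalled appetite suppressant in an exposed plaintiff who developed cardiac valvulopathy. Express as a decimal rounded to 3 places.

PN ≈ 0.241

p₁ = P(outcome | exposed) = 114/608 = 0.1875
p₀ = P(outcome | unexposed) = 303/2129 = 0.14232
Under exogeneity and monotonicity, PN = (p₁ − p₀) / p₁.
PN = (0.1875 − 0.14232) / 0.1875 = 0.04518 / 0.1875 ≈ 0.2410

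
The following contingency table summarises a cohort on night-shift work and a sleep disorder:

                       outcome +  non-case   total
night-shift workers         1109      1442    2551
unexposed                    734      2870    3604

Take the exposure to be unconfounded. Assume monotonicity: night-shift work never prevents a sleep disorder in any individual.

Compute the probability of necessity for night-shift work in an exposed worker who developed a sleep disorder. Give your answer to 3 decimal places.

p₁ = P(outcome | exposed) = 1109/2551 = 0.43473
p₀ = P(outcome | unexposed) = 734/3604 = 0.20366
Under exogeneity and monotonicity, PN = (p₁ − p₀)/p₁.
PN = (0.43473 − 0.20366) / 0.43473 ≈ 0.5315

PN ≈ 0.532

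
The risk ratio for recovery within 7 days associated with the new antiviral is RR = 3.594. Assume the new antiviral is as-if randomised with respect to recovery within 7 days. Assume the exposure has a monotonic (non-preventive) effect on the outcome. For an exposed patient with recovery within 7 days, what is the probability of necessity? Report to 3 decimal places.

Under exogeneity and monotonicity, PN = (RR − 1) / RR = 1 − 1/RR.
PN = (3.594 − 1) / 3.594 = 2.594 / 3.594 ≈ 0.7218

PN ≈ 0.722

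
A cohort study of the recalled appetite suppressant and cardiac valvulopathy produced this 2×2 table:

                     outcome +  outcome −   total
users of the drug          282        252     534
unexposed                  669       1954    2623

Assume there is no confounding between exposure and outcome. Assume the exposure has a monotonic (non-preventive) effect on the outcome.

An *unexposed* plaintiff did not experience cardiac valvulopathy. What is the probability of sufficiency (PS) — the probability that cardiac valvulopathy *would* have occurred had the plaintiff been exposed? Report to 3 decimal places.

p₁ = P(outcome | exposed) = 282/534 = 0.52809
p₀ = P(outcome | unexposed) = 669/2623 = 0.25505
Under exogeneity and monotonicity, PS = (p₁ − p₀)/(1 − p₀).
PS = (0.52809 − 0.25505) / 0.74495 ≈ 0.3665

PS ≈ 0.367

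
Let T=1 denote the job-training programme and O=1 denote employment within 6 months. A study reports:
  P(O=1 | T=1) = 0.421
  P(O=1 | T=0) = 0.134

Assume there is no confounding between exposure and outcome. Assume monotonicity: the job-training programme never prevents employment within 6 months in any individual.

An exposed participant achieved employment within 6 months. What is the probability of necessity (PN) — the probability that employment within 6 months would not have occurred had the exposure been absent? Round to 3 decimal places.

PN ≈ 0.682

Let p₁ = 0.421, p₀ = 0.134.
Under exogeneity and monotonicity, PN = (p₁ − p₀) / p₁.
PN = (0.421 − 0.134) / 0.421 = 0.287 / 0.421 ≈ 0.6817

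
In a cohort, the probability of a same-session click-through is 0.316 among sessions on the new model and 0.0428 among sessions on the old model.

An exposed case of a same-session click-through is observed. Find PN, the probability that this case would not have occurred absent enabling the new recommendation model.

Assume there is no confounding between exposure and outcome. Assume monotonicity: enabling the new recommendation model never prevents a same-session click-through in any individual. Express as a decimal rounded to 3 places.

Let p₁ = 0.316, p₀ = 0.0428.
Under exogeneity and monotonicity, PN = (p₁ − p₀) / p₁.
PN = (0.316 − 0.0428) / 0.316 = 0.2732 / 0.316 ≈ 0.8646

PN ≈ 0.865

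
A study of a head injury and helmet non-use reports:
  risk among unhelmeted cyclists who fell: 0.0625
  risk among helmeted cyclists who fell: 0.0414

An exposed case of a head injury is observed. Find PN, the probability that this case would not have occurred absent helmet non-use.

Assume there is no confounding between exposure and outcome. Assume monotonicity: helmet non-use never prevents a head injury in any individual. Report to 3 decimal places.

Let p₁ = 0.0625, p₀ = 0.0414.
Under exogeneity and monotonicity, PN = (p₁ − p₀) / p₁.
PN = (0.0625 − 0.0414) / 0.0625 = 0.0211 / 0.0625 ≈ 0.3376

PN ≈ 0.338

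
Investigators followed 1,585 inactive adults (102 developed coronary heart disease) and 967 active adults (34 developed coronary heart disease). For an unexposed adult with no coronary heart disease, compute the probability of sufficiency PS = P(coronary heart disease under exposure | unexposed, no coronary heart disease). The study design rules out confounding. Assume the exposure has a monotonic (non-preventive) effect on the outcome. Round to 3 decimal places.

PS ≈ 0.030

p₁ = P(outcome | exposed) = 102/1585 = 0.064353
p₀ = P(outcome | unexposed) = 34/967 = 0.03516
Under exogeneity and monotonicity, PS = (p₁ − p₀) / (1 − p₀).
PS = (0.064353 − 0.03516) / (1 − 0.03516) = 0.029193 / 0.96484 ≈ 0.0303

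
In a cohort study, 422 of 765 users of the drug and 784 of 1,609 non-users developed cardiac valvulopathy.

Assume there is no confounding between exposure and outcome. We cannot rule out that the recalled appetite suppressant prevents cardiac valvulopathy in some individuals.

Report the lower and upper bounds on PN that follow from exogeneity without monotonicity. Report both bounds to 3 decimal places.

p₁ = P(outcome | exposed) = 422/765 = 0.55163
p₀ = P(outcome | unexposed) = 784/1609 = 0.48726
Under exogeneity alone the bounds on PN are max{0,(p₁−p₀)/p₁} ≤ PN ≤ min{1,(1−p₀)/p₁}.
  lower = (p₁ − p₀)/p₁ = 0.064375 / 0.55163 ≈ 0.1167
  upper = min{1, (1 − p₀)/p₁} = 0.51274 / 0.55163 ≈ 0.9295

0.117 ≤ PN ≤ 0.929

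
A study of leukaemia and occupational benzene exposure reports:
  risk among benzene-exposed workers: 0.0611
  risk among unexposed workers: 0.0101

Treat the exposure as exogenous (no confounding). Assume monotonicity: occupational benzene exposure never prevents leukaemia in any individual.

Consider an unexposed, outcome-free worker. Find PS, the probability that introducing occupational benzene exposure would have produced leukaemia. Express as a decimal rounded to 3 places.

PS ≈ 0.052

Let p₁ = 0.0611, p₀ = 0.0101.
Under exogeneity and monotonicity, PS = (p₁ − p₀) / (1 − p₀).
PS = (0.0611 − 0.0101) / (1 − 0.0101) = 0.051 / 0.9899 ≈ 0.0515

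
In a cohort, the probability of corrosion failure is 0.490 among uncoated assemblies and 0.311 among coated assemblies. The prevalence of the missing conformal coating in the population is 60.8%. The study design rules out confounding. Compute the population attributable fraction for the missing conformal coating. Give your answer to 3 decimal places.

PAF ≈ 0.259

Let p₁ = 0.49, p₀ = 0.311.
Overall risk P(Y=1) = π·p₁ + (1−π)·p₀ = 0.608×0.49 + 0.392×0.311 = 0.41983.
Under exogeneity, PAF = [P(Y=1) − p₀] / P(Y=1).
PAF = (0.41983 − 0.311) / 0.41983 ≈ 0.2592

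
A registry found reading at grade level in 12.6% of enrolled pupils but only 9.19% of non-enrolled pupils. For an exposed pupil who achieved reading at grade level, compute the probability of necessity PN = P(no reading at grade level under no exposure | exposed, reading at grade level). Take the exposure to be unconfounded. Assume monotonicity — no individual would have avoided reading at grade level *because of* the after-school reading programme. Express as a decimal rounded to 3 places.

p₁ = 0.126, p₀ = 0.0919.
Under exogeneity and monotonicity, PN = (p₁ − p₀) / p₁.
PN = (0.126 − 0.0919) / 0.126 = 0.0341 / 0.126 ≈ 0.2706

PN ≈ 0.271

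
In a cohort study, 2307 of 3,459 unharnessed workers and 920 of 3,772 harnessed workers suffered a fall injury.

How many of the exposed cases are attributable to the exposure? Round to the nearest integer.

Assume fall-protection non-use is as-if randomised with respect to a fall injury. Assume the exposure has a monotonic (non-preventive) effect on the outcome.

about 1463 cases

p₁ = P(outcome | exposed) = 2307/3459 = 0.66696
p₀ = P(outcome | unexposed) = 920/3772 = 0.2439
PN = (p₁ − p₀)/p₁ = (0.66696 − 0.2439) / 0.66696 ≈ 0.63430.
Attributable cases ≈ PN × (exposed cases) = 0.63430 × 2307 ≈ 1463.34.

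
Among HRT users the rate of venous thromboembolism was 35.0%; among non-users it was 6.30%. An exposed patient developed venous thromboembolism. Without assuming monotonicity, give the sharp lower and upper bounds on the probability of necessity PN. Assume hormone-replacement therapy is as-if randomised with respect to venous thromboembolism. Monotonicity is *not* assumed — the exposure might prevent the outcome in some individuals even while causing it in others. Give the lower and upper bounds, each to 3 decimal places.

p₁ = 0.35, p₀ = 0.063.
Under exogeneity alone the bounds on PN are max{0,(p₁−p₀)/p₁} ≤ PN ≤ min{1,(1−p₀)/p₁}.
  lower = (p₁ − p₀)/p₁ = 0.287 / 0.35 ≈ 0.8200
  upper = min{1, (1 − p₀)/p₁} = 0.937 / 0.35 ≈ 2.6771 → capped at 1

0.820 ≤ PN ≤ 1.000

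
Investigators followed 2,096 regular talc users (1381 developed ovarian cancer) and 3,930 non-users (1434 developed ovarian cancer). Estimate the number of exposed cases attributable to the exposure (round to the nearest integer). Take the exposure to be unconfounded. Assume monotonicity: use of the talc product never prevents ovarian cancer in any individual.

p₁ = P(outcome | exposed) = 1381/2096 = 0.65887
p₀ = P(outcome | unexposed) = 1434/3930 = 0.36489
PN = (p₁ − p₀)/p₁ = (0.65887 − 0.36489) / 0.65887 ≈ 0.44620.
Attributable cases ≈ PN × (exposed cases) = 0.44620 × 1381 ≈ 616.20.

about 616 cases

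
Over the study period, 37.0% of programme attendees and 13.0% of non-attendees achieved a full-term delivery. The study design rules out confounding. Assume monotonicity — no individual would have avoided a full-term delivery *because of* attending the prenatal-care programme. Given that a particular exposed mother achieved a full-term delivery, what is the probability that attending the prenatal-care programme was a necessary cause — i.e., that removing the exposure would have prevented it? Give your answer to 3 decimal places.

PN ≈ 0.649

p₁ = 0.37, p₀ = 0.13.
Under exogeneity and monotonicity, PN = (p₁ − p₀) / p₁.
PN = (0.37 − 0.13) / 0.37 = 0.24 / 0.37 ≈ 0.6486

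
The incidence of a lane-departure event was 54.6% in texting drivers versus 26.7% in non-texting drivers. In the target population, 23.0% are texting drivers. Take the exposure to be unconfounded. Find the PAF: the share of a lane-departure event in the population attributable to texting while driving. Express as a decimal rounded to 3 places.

PAF ≈ 0.194

p₁ = 0.546, p₀ = 0.267.
Overall risk P(Y=1) = π·p₁ + (1−π)·p₀ = 0.23×0.546 + 0.77×0.267 = 0.33117.
Under exogeneity, PAF = [P(Y=1) − p₀] / P(Y=1).
PAF = (0.33117 − 0.267) / 0.33117 ≈ 0.1938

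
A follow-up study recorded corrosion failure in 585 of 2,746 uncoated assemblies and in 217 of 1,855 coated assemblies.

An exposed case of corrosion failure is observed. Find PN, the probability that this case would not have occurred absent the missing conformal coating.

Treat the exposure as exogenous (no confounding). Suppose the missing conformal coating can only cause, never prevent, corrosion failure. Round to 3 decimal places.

p₁ = P(outcome | exposed) = 585/2746 = 0.21304
p₀ = P(outcome | unexposed) = 217/1855 = 0.11698
Under exogeneity and monotonicity, PN = (p₁ − p₀) / p₁.
PN = (0.21304 − 0.11698) / 0.21304 = 0.096056 / 0.21304 ≈ 0.4509

PN ≈ 0.451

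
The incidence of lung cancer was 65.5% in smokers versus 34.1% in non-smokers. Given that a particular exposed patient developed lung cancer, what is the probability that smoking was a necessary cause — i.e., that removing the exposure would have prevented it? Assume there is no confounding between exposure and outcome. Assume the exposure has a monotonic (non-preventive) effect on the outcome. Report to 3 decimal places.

p₁ = 0.655, p₀ = 0.341.
Under exogeneity and monotonicity, PN = (p₁ − p₀) / p₁.
PN = (0.655 − 0.341) / 0.655 = 0.314 / 0.655 ≈ 0.4794

PN ≈ 0.479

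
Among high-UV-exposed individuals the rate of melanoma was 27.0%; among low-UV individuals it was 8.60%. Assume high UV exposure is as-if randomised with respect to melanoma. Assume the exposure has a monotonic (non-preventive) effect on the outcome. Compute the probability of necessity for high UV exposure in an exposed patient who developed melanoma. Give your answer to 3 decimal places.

PN ≈ 0.681

p₁ = 0.27, p₀ = 0.086.
Under exogeneity and monotonicity, PN = (p₁ − p₀) / p₁.
PN = (0.27 − 0.086) / 0.27 = 0.184 / 0.27 ≈ 0.6815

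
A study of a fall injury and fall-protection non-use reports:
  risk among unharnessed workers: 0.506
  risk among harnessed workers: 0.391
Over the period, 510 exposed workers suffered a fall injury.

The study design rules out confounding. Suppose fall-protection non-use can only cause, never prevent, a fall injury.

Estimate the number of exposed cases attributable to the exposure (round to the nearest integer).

about 116 cases

Let p₁ = 0.506, p₀ = 0.391.
PN = (p₁ − p₀)/p₁ = (0.506 − 0.391) / 0.506 ≈ 0.22727.
Attributable cases ≈ PN × (exposed cases) = 0.22727 × 510 ≈ 115.91.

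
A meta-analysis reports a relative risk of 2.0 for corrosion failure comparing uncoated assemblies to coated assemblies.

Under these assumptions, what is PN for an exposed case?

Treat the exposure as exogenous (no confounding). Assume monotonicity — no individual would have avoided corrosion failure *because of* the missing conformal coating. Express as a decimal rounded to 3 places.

PN ≈ 0.500

Under exogeneity and monotonicity, PN = (RR − 1) / RR = 1 − 1/RR.
PN = (2.0 − 1) / 2.0 = 1 / 2.0 ≈ 0.5000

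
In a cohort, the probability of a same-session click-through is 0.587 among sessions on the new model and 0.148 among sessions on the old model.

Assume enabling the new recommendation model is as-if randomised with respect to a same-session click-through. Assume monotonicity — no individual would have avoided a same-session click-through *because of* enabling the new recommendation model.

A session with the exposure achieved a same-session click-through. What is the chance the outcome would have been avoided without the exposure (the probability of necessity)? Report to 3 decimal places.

Let p₁ = 0.587, p₀ = 0.148.
Under exogeneity and monotonicity, PN = (p₁ − p₀) / p₁.
PN = (0.587 − 0.148) / 0.587 = 0.439 / 0.587 ≈ 0.7479

PN ≈ 0.748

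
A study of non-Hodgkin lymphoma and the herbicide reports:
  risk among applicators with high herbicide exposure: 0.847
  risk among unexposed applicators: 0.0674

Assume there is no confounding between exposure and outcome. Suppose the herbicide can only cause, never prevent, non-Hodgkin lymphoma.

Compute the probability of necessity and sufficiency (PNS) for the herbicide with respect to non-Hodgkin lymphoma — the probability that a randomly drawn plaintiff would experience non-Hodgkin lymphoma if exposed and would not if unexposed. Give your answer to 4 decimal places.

Let p₁ = 0.847, p₀ = 0.0674.
Under exogeneity and monotonicity, PNS = p₁ − p₀.
PNS = 0.847 − 0.0674 = 0.7796

PNS ≈ 0.7796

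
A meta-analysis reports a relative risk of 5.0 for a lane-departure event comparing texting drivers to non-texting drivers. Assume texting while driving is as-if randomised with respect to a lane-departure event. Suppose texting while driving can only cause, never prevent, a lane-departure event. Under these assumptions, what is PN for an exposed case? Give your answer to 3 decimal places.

PN ≈ 0.800

Under exogeneity and monotonicity, PN = (RR − 1) / RR = 1 − 1/RR.
PN = (5.0 − 1) / 5.0 = 4 / 5.0 ≈ 0.8000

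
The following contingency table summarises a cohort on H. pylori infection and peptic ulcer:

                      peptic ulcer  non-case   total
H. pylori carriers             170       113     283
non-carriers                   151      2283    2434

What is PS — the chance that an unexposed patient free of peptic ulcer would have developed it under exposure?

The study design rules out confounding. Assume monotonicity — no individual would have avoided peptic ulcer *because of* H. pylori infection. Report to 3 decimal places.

p₁ = P(outcome | exposed) = 170/283 = 0.60071
p₀ = P(outcome | unexposed) = 151/2434 = 0.062038
Under exogeneity and monotonicity, PS = (p₁ − p₀) / (1 − p₀).
PS = (0.60071 − 0.062038) / (1 − 0.062038) = 0.53867 / 0.93796 ≈ 0.5743

PS ≈ 0.574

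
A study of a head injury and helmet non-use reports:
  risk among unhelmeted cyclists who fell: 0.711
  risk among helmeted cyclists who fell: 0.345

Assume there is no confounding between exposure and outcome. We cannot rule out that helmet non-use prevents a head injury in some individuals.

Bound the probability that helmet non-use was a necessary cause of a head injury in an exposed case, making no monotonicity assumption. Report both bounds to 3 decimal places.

Let p₁ = 0.711, p₀ = 0.345.
Under exogeneity alone the bounds on PN are max{0,(p₁−p₀)/p₁} ≤ PN ≤ min{1,(1−p₀)/p₁}.
  lower = (p₁ − p₀)/p₁ = 0.366 / 0.711 ≈ 0.5148
  upper = min{1, (1 − p₀)/p₁} = 0.655 / 0.711 ≈ 0.9212

0.515 ≤ PN ≤ 0.921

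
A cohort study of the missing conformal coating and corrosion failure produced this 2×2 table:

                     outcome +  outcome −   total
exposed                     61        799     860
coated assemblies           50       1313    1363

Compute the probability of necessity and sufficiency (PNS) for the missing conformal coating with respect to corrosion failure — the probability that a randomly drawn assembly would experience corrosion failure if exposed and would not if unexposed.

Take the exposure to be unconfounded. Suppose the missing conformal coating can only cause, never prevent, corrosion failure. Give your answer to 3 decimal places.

p₁ = P(outcome | exposed) = 61/860 = 0.07093
p₀ = P(outcome | unexposed) = 50/1363 = 0.036684
Under exogeneity and monotonicity, PNS = p₁ − p₀.
PNS = 0.07093 − 0.036684 = 0.034246

PNS ≈ 0.034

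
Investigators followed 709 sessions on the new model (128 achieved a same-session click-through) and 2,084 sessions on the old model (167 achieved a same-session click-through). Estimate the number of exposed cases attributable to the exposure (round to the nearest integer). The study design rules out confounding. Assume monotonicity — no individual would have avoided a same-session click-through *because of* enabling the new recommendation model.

about 71 cases

p₁ = P(outcome | exposed) = 128/709 = 0.18054
p₀ = P(outcome | unexposed) = 167/2084 = 0.080134
PN = (p₁ − p₀)/p₁ = (0.18054 − 0.080134) / 0.18054 ≈ 0.55613.
Attributable cases ≈ PN × (exposed cases) = 0.55613 × 128 ≈ 71.18.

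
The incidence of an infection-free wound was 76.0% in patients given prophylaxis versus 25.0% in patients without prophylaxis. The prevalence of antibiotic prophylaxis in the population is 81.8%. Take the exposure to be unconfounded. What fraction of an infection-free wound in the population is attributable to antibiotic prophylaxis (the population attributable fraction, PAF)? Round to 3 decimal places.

PAF ≈ 0.625

p₁ = 0.76, p₀ = 0.25.
Overall risk P(Y=1) = π·p₁ + (1−π)·p₀ = 0.818×0.76 + 0.182×0.25 = 0.66718.
Under exogeneity, PAF = [P(Y=1) − p₀] / P(Y=1).
PAF = (0.66718 − 0.25) / 0.66718 ≈ 0.6253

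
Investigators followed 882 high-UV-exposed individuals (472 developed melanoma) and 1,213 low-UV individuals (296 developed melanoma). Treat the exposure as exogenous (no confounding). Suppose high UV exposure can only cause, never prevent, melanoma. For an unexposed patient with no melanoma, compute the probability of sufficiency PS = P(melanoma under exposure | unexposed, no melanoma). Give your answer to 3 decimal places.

p₁ = P(outcome | exposed) = 472/882 = 0.53515
p₀ = P(outcome | unexposed) = 296/1213 = 0.24402
Under exogeneity and monotonicity, PS = (p₁ − p₀) / (1 − p₀).
PS = (0.53515 − 0.24402) / (1 − 0.24402) = 0.29112 / 0.75598 ≈ 0.3851

PS ≈ 0.385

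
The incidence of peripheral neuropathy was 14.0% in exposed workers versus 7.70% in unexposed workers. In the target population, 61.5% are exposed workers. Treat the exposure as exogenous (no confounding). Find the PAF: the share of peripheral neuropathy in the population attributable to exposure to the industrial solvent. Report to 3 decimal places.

p₁ = 0.14, p₀ = 0.077.
Overall risk P(Y=1) = π·p₁ + (1−π)·p₀ = 0.615×0.14 + 0.385×0.077 = 0.11575.
Under exogeneity, PAF = [P(Y=1) − p₀] / P(Y=1).
PAF = (0.11575 − 0.077) / 0.11575 ≈ 0.3347

PAF ≈ 0.335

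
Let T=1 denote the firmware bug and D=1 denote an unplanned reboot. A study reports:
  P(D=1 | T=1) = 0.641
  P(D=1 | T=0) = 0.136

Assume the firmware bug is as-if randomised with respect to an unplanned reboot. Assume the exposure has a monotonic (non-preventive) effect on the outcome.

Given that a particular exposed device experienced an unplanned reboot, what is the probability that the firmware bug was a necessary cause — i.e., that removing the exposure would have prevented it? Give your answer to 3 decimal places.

PN ≈ 0.788

Let p₁ = 0.641, p₀ = 0.136.
Under exogeneity and monotonicity, PN = (p₁ − p₀) / p₁.
PN = (0.641 − 0.136) / 0.641 = 0.505 / 0.641 ≈ 0.7878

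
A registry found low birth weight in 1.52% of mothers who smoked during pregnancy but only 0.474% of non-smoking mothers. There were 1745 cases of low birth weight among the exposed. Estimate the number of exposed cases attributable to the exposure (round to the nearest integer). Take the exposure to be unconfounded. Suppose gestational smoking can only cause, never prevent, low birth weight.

p₁ = 0.0152, p₀ = 0.00474.
PN = (p₁ − p₀)/p₁ = (0.0152 − 0.00474) / 0.0152 ≈ 0.68816.
Attributable cases ≈ PN × (exposed cases) = 0.68816 × 1745 ≈ 1200.84.

about 1201 cases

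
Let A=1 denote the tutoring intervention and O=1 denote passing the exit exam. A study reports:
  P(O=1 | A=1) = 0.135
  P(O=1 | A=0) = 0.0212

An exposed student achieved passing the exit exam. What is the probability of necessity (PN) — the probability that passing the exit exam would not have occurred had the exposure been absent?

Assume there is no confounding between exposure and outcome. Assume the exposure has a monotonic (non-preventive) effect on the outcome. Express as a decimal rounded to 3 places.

Let p₁ = 0.135, p₀ = 0.0212.
Under exogeneity and monotonicity, PN = (p₁ − p₀) / p₁.
PN = (0.135 − 0.0212) / 0.135 = 0.1138 / 0.135 ≈ 0.8430

PN ≈ 0.843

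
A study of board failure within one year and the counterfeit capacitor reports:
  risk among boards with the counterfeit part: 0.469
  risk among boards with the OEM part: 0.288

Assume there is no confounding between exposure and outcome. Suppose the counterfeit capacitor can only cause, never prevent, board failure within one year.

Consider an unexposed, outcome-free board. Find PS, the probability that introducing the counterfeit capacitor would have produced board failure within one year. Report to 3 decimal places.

PS ≈ 0.254

Let p₁ = 0.469, p₀ = 0.288.
Under exogeneity and monotonicity, PS = (p₁ − p₀) / (1 − p₀).
PS = (0.469 − 0.288) / (1 − 0.288) = 0.181 / 0.712 ≈ 0.2542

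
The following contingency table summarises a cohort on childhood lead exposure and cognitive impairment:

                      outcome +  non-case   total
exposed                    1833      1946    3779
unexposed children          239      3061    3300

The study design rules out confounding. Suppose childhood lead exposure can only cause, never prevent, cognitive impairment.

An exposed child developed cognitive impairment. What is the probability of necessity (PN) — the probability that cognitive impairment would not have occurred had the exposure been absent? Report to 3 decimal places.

PN ≈ 0.851

p₁ = P(outcome | exposed) = 1833/3779 = 0.48505
p₀ = P(outcome | unexposed) = 239/3300 = 0.072424
Under exogeneity and monotonicity, PN = (p₁ − p₀) / p₁.
PN = (0.48505 − 0.072424) / 0.48505 = 0.41262 / 0.48505 ≈ 0.8507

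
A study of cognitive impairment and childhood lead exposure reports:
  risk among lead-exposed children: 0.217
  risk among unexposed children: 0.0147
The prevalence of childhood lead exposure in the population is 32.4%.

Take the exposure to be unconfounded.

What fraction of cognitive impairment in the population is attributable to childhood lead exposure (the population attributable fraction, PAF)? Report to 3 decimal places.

PAF ≈ 0.817

Let p₁ = 0.217, p₀ = 0.0147.
Overall risk P(Y=1) = π·p₁ + (1−π)·p₀ = 0.324×0.217 + 0.676×0.0147 = 0.080245.
Under exogeneity, PAF = [P(Y=1) − p₀] / P(Y=1).
PAF = (0.080245 − 0.0147) / 0.080245 ≈ 0.8168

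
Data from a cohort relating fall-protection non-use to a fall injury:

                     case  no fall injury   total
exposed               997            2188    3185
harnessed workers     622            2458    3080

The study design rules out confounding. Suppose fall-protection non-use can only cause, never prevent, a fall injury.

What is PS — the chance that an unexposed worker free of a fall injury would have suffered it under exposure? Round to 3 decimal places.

p₁ = P(outcome | exposed) = 997/3185 = 0.31303
p₀ = P(outcome | unexposed) = 622/3080 = 0.20195
Under exogeneity and monotonicity, PS = (p₁ − p₀)/(1 − p₀).
PS = (0.31303 − 0.20195) / 0.79805 ≈ 0.1392

PS ≈ 0.139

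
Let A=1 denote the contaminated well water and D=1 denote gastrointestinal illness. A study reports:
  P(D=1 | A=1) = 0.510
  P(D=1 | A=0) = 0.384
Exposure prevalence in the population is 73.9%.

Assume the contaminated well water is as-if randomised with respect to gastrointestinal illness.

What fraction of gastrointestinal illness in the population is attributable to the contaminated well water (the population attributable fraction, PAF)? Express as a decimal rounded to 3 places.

PAF ≈ 0.195

Let p₁ = 0.51, p₀ = 0.384.
Overall risk P(Y=1) = π·p₁ + (1−π)·p₀ = 0.739×0.51 + 0.261×0.384 = 0.47711.
Under exogeneity, PAF = [P(Y=1) − p₀] / P(Y=1).
PAF = (0.47711 − 0.384) / 0.47711 ≈ 0.1952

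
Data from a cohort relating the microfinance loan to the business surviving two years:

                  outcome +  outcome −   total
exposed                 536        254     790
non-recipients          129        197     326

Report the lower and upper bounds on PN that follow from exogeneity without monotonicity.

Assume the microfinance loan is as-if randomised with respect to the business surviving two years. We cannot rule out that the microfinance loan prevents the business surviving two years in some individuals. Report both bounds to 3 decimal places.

0.417 ≤ PN ≤ 0.891

p₁ = P(outcome | exposed) = 536/790 = 0.67848
p₀ = P(outcome | unexposed) = 129/326 = 0.39571
Under exogeneity alone the bounds on PN are max{0,(p₁−p₀)/p₁} ≤ PN ≤ min{1,(1−p₀)/p₁}.
  lower = (p₁ − p₀)/p₁ = 0.28278 / 0.67848 ≈ 0.4168
  upper = min{1, (1 − p₀)/p₁} = 0.60429 / 0.67848 ≈ 0.8907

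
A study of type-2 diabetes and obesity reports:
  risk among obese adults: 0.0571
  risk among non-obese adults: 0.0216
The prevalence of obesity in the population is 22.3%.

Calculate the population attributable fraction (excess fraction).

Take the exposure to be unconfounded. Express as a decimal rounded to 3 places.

PAF ≈ 0.268

Let p₁ = 0.0571, p₀ = 0.0216.
Overall risk P(Y=1) = π·p₁ + (1−π)·p₀ = 0.223×0.0571 + 0.777×0.0216 = 0.029517.
Under exogeneity, PAF = [P(Y=1) − p₀] / P(Y=1).
PAF = (0.029517 − 0.0216) / 0.029517 ≈ 0.2682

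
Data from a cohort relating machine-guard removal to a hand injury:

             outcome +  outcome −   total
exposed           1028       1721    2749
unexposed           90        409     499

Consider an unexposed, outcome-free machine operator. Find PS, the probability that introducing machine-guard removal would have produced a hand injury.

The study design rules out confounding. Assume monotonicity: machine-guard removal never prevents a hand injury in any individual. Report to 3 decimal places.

p₁ = P(outcome | exposed) = 1028/2749 = 0.37395
p₀ = P(outcome | unexposed) = 90/499 = 0.18036
Under exogeneity and monotonicity, PS = (p₁ − p₀) / (1 − p₀).
PS = (0.37395 − 0.18036) / (1 − 0.18036) = 0.19359 / 0.81964 ≈ 0.2362

PS ≈ 0.236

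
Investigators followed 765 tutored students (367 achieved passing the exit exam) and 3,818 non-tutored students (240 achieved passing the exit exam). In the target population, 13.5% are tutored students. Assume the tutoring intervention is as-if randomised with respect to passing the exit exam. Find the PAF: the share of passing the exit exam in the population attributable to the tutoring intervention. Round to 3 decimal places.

PAF ≈ 0.472

p₁ = P(outcome | exposed) = 367/765 = 0.47974
p₀ = P(outcome | unexposed) = 240/3818 = 0.06286
Overall risk P(Y=1) = π·p₁ + (1−π)·p₀ = 0.135×0.47974 + 0.865×0.06286 = 0.11914.
Under exogeneity, PAF = [P(Y=1) − p₀] / P(Y=1).
PAF = (0.11914 − 0.06286) / 0.11914 ≈ 0.4724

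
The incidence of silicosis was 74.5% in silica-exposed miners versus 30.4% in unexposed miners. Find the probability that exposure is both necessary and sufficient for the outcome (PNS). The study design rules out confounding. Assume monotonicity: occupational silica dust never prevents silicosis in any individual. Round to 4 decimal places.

PNS ≈ 0.4410

p₁ = 0.745, p₀ = 0.304.
Under exogeneity and monotonicity, PNS = p₁ − p₀.
PNS = 0.745 − 0.304 = 0.441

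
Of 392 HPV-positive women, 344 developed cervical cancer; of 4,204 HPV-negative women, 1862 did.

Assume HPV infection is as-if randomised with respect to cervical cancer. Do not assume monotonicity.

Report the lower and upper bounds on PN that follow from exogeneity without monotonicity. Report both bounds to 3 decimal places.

p₁ = P(outcome | exposed) = 344/392 = 0.87755
p₀ = P(outcome | unexposed) = 1862/4204 = 0.44291
Under exogeneity alone the bounds on PN are max{0,(p₁−p₀)/p₁} ≤ PN ≤ min{1,(1−p₀)/p₁}.
  lower = (p₁ − p₀)/p₁ = 0.43464 / 0.87755 ≈ 0.4953
  upper = min{1, (1 − p₀)/p₁} = 0.55709 / 0.87755 ≈ 0.6348

0.495 ≤ PN ≤ 0.635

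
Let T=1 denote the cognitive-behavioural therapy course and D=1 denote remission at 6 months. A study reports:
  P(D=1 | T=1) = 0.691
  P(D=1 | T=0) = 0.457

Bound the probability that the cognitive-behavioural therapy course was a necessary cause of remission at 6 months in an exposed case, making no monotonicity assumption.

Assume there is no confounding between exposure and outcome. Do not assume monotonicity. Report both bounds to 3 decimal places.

0.339 ≤ PN ≤ 0.786

Let p₁ = 0.691, p₀ = 0.457.
Under exogeneity alone the bounds on PN are max{0,(p₁−p₀)/p₁} ≤ PN ≤ min{1,(1−p₀)/p₁}.
  lower = (p₁ − p₀)/p₁ = 0.234 / 0.691 ≈ 0.3386
  upper = min{1, (1 − p₀)/p₁} = 0.543 / 0.691 ≈ 0.7858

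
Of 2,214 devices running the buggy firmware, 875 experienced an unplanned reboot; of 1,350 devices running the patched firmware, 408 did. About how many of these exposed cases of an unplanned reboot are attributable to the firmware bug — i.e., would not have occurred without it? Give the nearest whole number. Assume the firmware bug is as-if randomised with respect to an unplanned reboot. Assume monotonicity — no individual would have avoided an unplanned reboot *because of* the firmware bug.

about 206 cases

p₁ = P(outcome | exposed) = 875/2214 = 0.39521
p₀ = P(outcome | unexposed) = 408/1350 = 0.30222
PN = (p₁ − p₀)/p₁ = (0.39521 − 0.30222) / 0.39521 ≈ 0.23529.
Attributable cases ≈ PN × (exposed cases) = 0.23529 × 875 ≈ 205.88.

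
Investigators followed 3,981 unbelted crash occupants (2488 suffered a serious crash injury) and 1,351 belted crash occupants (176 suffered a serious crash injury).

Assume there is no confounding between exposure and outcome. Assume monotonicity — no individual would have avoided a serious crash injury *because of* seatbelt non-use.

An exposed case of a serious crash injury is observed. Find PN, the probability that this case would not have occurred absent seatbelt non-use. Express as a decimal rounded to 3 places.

p₁ = P(outcome | exposed) = 2488/3981 = 0.62497
p₀ = P(outcome | unexposed) = 176/1351 = 0.13027
Under exogeneity and monotonicity, PN = (p₁ − p₀) / p₁.
PN = (0.62497 − 0.13027) / 0.62497 = 0.49469 / 0.62497 ≈ 0.7916

PN ≈ 0.792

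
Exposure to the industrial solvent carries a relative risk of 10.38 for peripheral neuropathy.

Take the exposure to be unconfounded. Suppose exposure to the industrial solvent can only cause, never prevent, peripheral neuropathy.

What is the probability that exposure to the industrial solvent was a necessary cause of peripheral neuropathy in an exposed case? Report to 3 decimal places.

Under exogeneity and monotonicity, PN = (RR − 1) / RR = 1 − 1/RR.
PN = (10.38 − 1) / 10.38 = 9.38 / 10.38 ≈ 0.9037

PN ≈ 0.904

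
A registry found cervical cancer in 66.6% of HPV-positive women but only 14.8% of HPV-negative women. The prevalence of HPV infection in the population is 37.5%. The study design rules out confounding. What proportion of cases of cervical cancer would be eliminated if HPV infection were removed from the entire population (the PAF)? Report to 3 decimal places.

p₁ = 0.666, p₀ = 0.148.
Overall risk P(Y=1) = π·p₁ + (1−π)·p₀ = 0.375×0.666 + 0.625×0.148 = 0.34225.
Under exogeneity, PAF = [P(Y=1) − p₀] / P(Y=1).
PAF = (0.34225 − 0.148) / 0.34225 ≈ 0.5676

PAF ≈ 0.568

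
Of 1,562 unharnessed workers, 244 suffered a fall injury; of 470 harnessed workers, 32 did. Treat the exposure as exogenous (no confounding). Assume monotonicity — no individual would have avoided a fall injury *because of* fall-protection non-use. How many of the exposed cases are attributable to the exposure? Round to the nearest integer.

p₁ = P(outcome | exposed) = 244/1562 = 0.15621
p₀ = P(outcome | unexposed) = 32/470 = 0.068085
PN = (p₁ − p₀)/p₁ = (0.15621 − 0.068085) / 0.15621 ≈ 0.56414.
Attributable cases ≈ PN × (exposed cases) = 0.56414 × 244 ≈ 137.65.

about 138 cases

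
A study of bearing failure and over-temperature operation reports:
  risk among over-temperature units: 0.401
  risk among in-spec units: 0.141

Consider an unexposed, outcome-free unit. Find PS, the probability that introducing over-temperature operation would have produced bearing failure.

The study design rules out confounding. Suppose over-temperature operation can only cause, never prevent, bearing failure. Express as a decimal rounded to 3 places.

Let p₁ = 0.401, p₀ = 0.141.
Under exogeneity and monotonicity, PS = (p₁ − p₀) / (1 − p₀).
PS = (0.401 − 0.141) / (1 − 0.141) = 0.26 / 0.859 ≈ 0.3027

PS ≈ 0.303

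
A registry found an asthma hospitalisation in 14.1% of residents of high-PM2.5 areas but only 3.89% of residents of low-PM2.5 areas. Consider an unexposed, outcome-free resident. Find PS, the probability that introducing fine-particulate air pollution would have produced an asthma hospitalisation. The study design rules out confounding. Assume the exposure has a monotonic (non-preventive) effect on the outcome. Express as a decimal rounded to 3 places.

p₁ = 0.141, p₀ = 0.0389.
Under exogeneity and monotonicity, PS = (p₁ − p₀) / (1 − p₀).
PS = (0.141 − 0.0389) / (1 − 0.0389) = 0.1021 / 0.9611 ≈ 0.1062

PS ≈ 0.106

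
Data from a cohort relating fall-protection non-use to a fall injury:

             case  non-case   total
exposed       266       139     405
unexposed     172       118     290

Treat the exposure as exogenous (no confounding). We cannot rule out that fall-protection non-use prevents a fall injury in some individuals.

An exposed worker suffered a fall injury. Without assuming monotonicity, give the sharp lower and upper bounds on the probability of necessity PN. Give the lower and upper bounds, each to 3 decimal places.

p₁ = P(outcome | exposed) = 266/405 = 0.65679
p₀ = P(outcome | unexposed) = 172/290 = 0.5931
Under exogeneity alone the bounds on PN are max{0,(p₁−p₀)/p₁} ≤ PN ≤ min{1,(1−p₀)/p₁}.
  lower = (p₁ − p₀)/p₁ = 0.063687 / 0.65679 ≈ 0.0970
  upper = min{1, (1 − p₀)/p₁} = 0.4069 / 0.65679 ≈ 0.6195

0.097 ≤ PN ≤ 0.620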